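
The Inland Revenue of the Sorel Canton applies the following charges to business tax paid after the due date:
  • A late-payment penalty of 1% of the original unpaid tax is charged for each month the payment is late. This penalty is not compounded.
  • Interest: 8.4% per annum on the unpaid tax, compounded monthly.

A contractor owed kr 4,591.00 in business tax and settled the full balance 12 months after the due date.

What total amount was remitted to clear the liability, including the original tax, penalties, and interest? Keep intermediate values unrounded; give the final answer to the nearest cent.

Late-payment penalty: 12 × 1% × kr 4,591.00 = kr 550.92
Interest (8.4%/yr ÷ 12 = 0.7%/month): kr 4,591.00 × ((1 + 0.007)^12 − 1) = kr 400.8432…
Total = kr 4,591.00 + kr 550.9200 + kr 400.8432… = kr 5,542.76

kr 5,542.76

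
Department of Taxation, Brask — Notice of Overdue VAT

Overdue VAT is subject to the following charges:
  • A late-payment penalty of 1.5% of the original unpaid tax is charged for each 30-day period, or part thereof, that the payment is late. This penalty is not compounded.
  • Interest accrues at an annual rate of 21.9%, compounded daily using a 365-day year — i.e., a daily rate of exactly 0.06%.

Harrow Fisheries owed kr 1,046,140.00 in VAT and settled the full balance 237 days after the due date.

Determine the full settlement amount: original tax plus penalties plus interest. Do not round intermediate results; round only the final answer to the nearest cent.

Penalty periods: ⌈237/30⌉ = 8; penalty = 8 × 1.5% × kr 1,046,140.00 = kr 125,536.80
Interest: kr 1,046,140.00 × ((1 + 0.0006)^237 − 1) = kr 1,046,140.00 × 0.15275803… = kr 159,806.2843…
Total = kr 1,046,140.00 + kr 125,536.8000 + kr 159,806.2843… = kr 1,331,483.08

kr 1,331,483.08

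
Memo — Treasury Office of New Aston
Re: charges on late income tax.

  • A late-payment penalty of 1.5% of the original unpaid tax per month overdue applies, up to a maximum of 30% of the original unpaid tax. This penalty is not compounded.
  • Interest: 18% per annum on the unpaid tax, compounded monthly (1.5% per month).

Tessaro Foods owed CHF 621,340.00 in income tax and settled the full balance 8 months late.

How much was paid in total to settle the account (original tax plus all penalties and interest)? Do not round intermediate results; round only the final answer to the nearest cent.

Penalty: 8 × 1.5% × CHF 621,340.00 = CHF 74,560.80 (below the 30% cap of CHF 186,402.00)
Interest: CHF 621,340.00 × ((1 + 0.015)^8 − 1) = CHF 621,340.00 × 0.1264926… = CHF 78,594.9038…
Total = CHF 621,340.00 + CHF 74,560.8000 + CHF 78,594.9038… = CHF 774,495.70

CHF 774,495.70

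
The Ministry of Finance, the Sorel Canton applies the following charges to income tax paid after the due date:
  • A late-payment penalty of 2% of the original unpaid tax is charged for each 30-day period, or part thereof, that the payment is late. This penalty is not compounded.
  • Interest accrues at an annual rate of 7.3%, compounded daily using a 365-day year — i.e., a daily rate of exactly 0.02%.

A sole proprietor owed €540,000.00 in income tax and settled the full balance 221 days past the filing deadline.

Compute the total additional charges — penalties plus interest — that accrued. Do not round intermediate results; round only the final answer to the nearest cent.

Penalty periods: ⌈221/30⌉ = 8; penalty = 8 × 2% × €540,000.00 = €86,400.00
Interest: €540,000.00 × ((1 + 0.0002)^221 − 1) = €540,000.00 × 0.04518675… = €24,400.8467…
Penalties + interest = €86,400.0000 + €24,400.8467… = €110,800.85

€110,800.85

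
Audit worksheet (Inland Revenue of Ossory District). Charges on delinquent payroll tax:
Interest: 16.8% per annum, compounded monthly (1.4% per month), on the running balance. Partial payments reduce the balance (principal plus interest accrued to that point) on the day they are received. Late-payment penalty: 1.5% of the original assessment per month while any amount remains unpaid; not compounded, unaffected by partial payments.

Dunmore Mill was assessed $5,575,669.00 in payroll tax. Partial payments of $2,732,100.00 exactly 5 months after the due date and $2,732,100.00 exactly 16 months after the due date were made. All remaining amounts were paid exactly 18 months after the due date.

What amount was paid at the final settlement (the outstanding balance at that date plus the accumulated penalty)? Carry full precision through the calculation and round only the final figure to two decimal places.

Balance at month 5: $5,575,669.0000 × (1 + 0.014)^5 = $5,977,048.2116…
After $2,732,100.00 payment: $5,977,048.2116… − $2,732,100.00 = $3,244,948.2116…
Balance at month 16: $3,244,948.2116… × (1 + 0.014)^11 = $3,781,161.9154…
After $2,732,100.00 payment: $3,781,161.9154… − $2,732,100.00 = $1,049,061.9154…
Balance at month 18: $1,049,061.9154… × (1 + 0.014)^2 = $1,078,641.2652…
Penalty: 18 × 1.5% × $5,575,669.00 = $1,505,430.63
Final settlement = outstanding balance + penalty = $1,078,641.2652… + $1,505,430.63 = $2,584,071.90

$2,584,071.90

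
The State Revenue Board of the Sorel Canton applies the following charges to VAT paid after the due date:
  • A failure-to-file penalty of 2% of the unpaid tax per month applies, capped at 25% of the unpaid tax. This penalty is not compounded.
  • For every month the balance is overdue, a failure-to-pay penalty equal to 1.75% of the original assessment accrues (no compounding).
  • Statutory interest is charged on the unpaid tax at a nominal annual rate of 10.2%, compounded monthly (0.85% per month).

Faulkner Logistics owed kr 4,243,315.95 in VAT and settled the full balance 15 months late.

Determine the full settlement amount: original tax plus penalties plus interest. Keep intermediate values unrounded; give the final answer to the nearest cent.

kr 6,992,445.52

Failure-to-file: 15 × 2% × kr 4,243,315.95 = kr 1,272,994.79…, capped at 25% × kr 4,243,315.95 = kr 1,060,828.99…
Failure-to-pay penalty: 15 × 1.75% × kr 4,243,315.95 = kr 1,113,870.44…
Interest: kr 4,243,315.95 × ((1 + 0.0085)^15 − 1) = kr 4,243,315.95 × 0.1353729… = kr 574,430.1445…
Total = kr 4,243,315.95 + kr 2,174,699.4244… + kr 574,430.1445… = kr 6,992,445.52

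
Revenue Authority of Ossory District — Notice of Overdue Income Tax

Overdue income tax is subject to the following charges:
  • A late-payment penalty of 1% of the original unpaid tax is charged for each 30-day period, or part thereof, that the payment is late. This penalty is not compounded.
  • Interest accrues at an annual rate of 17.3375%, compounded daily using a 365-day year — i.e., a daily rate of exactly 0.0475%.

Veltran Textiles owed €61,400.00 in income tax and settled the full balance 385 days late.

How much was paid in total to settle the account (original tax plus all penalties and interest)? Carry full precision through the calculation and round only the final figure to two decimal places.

Penalty periods: ⌈385/30⌉ = 13; penalty = 13 × 1% × €61,400.00 = €7,982.00
Interest: €61,400.00 × ((1 + 0.000475)^385 − 1) = €61,400.00 × 0.20061219… = €12,317.5882…
Total = €61,400.00 + €7,982.0000 + €12,317.5882… = €81,699.59

€81,699.59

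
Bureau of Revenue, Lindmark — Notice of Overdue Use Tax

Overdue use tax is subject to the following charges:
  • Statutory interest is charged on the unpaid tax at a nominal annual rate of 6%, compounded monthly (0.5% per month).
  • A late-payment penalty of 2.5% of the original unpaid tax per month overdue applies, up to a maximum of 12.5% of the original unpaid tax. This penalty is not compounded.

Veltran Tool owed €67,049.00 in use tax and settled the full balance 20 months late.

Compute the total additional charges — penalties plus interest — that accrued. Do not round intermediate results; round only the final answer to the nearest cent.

€15,414.27

Penalty (uncapped): 20 × 2.5% × €67,049.00 = €33,524.50; cap = 12.5% × €67,049.00 = €8,381.13… → penalty = €8,381.13…
Interest: €67,049.00 × ((1 + 0.005)^20 − 1) = €67,049.00 × 0.1048956… = €7,033.1436…
Penalties + interest = €8,381.1250 + €7,033.1436… = €15,414.27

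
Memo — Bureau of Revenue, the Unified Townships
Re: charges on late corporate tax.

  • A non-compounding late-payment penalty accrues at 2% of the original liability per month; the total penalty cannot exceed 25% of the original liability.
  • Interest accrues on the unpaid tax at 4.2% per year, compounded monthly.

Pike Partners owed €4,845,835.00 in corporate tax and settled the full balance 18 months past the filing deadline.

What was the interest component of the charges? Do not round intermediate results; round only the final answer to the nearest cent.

€314,541.69

Interest (4.2%/yr ÷ 12 = 0.35%/month): €4,845,835.00 × ((1 + 0.0035)^18 − 1) = €314,541.6948…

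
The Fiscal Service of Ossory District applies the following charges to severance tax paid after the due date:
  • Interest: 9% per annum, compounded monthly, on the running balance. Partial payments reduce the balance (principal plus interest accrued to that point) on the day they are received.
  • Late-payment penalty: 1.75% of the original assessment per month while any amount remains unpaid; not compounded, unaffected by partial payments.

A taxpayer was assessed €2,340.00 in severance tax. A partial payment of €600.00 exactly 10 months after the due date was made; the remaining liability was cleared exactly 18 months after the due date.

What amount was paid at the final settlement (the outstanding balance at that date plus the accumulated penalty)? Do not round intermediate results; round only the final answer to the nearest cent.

Monthly rate = 9% ÷ 12 = 0.75%
Balance at month 10: €2,340.0000 × (1 + 0.0075)^10 = €2,521.5432…
After €600.00 payment: €2,521.5432… − €600.00 = €1,921.5432…
Balance at month 18: €1,921.5432… × (1 + 0.0075)^8 = €2,039.9080…
Penalty: 18 × 1.75% × €2,340.00 = €737.10
Final settlement = outstanding balance + penalty = €2,039.9080… + €737.10 = €2,777.01

€2,777.01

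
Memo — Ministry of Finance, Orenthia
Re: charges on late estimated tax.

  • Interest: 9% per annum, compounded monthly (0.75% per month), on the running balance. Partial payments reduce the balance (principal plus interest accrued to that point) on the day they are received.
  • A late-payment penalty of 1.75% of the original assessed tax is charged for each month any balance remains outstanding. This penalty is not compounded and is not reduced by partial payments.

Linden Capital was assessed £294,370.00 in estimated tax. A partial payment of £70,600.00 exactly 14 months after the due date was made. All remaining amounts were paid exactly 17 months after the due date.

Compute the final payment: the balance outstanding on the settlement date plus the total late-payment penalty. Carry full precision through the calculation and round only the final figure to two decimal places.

£349,615.44

Balance at month 14: £294,370.0000 × (1 + 0.0075)^14 = £326,831.8071…
After £70,600.00 payment: £326,831.8071… − £70,600.00 = £256,231.8071…
Balance at month 17: £256,231.8071… × (1 + 0.0075)^3 = £262,040.3700…
Penalty: 17 × 1.75% × £294,370.00 = £87,575.08…
Final settlement = outstanding balance + penalty = £262,040.3700… + £87,575.08… = £349,615.44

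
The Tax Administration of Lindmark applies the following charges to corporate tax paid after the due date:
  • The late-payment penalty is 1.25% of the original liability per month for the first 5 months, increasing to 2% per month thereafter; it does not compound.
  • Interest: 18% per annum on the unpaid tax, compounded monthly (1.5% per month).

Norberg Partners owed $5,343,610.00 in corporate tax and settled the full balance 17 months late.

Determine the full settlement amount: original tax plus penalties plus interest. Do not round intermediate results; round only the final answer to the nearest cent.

Penalty, months 1–5: 5 × 1.25% × $5,343,610.00 = $333,975.63…
Penalty, months 6–17: 12 × 2% × $5,343,610.00 = $1,282,466.40
Interest: $5,343,610.00 × ((1 + 0.015)^17 − 1) = $5,343,610.00 × 0.2880203… = $1,539,068.3202…
Total = $5,343,610.00 + $1,616,442.0250 + $1,539,068.3202… = $8,499,120.35

$8,499,120.35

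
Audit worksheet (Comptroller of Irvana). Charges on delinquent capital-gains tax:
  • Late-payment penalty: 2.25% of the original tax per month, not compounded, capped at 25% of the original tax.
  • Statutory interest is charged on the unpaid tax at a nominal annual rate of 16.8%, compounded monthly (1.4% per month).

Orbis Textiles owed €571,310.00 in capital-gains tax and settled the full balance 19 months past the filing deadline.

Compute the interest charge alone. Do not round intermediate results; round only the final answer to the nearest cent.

€172,724.32

Interest: €571,310.00 × ((1 + 0.014)^19 − 1) = €571,310.00 × 0.3023303… = €172,724.3237…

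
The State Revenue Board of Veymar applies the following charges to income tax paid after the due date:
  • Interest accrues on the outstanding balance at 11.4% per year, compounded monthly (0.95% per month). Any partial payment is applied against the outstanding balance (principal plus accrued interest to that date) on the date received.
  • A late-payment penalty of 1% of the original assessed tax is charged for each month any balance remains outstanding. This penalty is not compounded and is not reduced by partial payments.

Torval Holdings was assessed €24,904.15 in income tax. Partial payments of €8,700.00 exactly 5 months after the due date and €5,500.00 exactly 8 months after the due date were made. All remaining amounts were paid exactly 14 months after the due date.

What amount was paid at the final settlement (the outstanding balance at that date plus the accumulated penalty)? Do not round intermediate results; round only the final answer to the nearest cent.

Balance at month 5: €24,904.1500 × (1 + 0.0095)^5 = €26,109.7877…
After €8,700.00 payment: €26,109.7877… − €8,700.00 = €17,409.7877…
Balance at month 8: €17,409.7877… × (1 + 0.0095)^3 = €17,910.6952…
After €5,500.00 payment: €17,910.6952… − €5,500.00 = €12,410.6952…
Balance at month 14: €12,410.6952… × (1 + 0.0095)^6 = €13,135.1202…
Penalty: 14 × 1% × €24,904.15 = €3,486.58…
Final settlement = outstanding balance + penalty = €13,135.1202… + €3,486.58… = €16,621.70

€16,621.70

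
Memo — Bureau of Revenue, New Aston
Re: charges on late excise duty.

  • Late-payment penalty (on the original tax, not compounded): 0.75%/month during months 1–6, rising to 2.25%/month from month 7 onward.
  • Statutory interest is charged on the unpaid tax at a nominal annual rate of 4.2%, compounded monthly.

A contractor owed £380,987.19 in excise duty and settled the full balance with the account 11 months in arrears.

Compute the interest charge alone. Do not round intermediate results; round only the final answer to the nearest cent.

£14,927.41

Interest (4.2%/yr ÷ 12 = 0.35%/month): £380,987.19 × ((1 + 0.0035)^11 − 1) = £14,927.4111…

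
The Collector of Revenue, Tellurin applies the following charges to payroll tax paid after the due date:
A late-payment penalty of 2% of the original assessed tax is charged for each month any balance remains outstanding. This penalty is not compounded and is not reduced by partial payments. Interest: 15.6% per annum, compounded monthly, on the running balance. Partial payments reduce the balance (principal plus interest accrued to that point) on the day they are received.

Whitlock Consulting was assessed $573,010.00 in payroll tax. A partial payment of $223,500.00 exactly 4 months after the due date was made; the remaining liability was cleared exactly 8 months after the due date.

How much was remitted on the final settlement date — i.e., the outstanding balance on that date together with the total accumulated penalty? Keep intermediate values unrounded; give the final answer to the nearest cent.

$491,717.18

Monthly rate = 15.6% ÷ 12 = 1.3%
Balance at month 4: $573,010.0000 × (1 + 0.013)^4 = $603,392.6041…
After $223,500.00 payment: $603,392.6041… − $223,500.00 = $379,892.6041…
Balance at month 8: $379,892.6041… × (1 + 0.013)^4 = $400,035.5800…
Penalty: 8 × 2% × $573,010.00 = $91,681.60
Final settlement = outstanding balance + penalty = $400,035.5800… + $91,681.60 = $491,717.18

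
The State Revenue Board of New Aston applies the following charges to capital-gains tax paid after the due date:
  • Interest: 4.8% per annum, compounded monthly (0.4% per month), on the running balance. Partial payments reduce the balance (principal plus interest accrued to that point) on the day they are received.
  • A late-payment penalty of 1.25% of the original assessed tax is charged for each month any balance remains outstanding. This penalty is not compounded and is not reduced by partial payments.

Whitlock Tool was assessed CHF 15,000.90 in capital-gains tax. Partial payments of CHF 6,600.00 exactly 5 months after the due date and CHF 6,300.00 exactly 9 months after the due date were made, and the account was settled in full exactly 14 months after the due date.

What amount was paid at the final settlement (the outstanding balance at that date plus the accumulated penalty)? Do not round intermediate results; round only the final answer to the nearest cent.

Balance at month 5: CHF 15,000.9000 × (1 + 0.004)^5 = CHF 15,303.3278…
After CHF 6,600.00 payment: CHF 15,303.3278… − CHF 6,600.00 = CHF 8,703.3278…
Balance at month 9: CHF 8,703.3278… × (1 + 0.004)^4 = CHF 8,843.4188…
After CHF 6,300.00 payment: CHF 8,843.4188… − CHF 6,300.00 = CHF 2,543.4188…
Balance at month 14: CHF 2,543.4188… × (1 + 0.004)^5 = CHF 2,594.6957…
Penalty: 14 × 1.25% × CHF 15,000.90 = CHF 2,625.16…
Final settlement = outstanding balance + penalty = CHF 2,594.6957… + CHF 2,625.16… = CHF 5,219.85

CHF 5,219.85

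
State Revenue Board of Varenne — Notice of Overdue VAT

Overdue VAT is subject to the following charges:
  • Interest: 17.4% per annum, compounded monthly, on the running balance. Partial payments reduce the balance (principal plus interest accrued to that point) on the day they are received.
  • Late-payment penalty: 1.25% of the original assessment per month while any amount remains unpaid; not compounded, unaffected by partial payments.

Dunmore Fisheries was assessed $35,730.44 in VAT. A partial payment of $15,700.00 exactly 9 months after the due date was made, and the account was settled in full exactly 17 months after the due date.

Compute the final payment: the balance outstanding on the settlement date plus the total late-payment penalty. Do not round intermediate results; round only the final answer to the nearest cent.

Monthly rate = 17.4% ÷ 12 = 1.45%
Balance at month 9: $35,730.4400 × (1 + 0.0145)^9 = $40,673.0581…
After $15,700.00 payment: $40,673.0581… − $15,700.00 = $24,973.0581…
Balance at month 17: $24,973.0581… × (1 + 0.0145)^8 = $28,021.2908…
Penalty: 17 × 1.25% × $35,730.44 = $7,592.72…
Final settlement = outstanding balance + penalty = $28,021.2908… + $7,592.72… = $35,614.01

$35,614.01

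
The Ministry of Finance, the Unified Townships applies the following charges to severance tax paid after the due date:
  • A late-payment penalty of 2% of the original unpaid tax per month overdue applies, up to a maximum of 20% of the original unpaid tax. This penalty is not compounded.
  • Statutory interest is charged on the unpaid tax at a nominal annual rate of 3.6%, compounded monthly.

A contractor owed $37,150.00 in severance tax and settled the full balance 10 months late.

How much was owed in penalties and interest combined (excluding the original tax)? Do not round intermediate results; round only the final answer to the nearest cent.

Penalty (uncapped): 10 × 2% × $37,150.00 = $7,430.00; cap = 20% × $37,150.00 = $7,430.00 → penalty = $7,430.00
Interest (3.6%/yr ÷ 12 = 0.3%/month): $37,150.00 × ((1 + 0.003)^10 − 1) = $1,129.6668…
Penalties + interest = $7,430.0000 + $1,129.6668… = $8,559.67

$8,559.67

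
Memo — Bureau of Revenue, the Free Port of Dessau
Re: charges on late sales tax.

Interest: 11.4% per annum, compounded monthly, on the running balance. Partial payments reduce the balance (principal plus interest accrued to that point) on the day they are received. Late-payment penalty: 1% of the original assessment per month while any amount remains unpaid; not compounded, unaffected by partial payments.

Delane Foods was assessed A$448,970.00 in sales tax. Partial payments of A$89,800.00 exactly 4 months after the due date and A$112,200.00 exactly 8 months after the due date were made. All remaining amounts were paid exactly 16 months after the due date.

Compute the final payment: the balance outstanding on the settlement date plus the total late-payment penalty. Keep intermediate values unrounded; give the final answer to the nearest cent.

A$372,527.78

Monthly rate = 11.4% ÷ 12 = 0.95%
Balance at month 4: A$448,970.0000 × (1 + 0.0095)^4 = A$466,275.5207…
After A$89,800.00 payment: A$466,275.5207… − A$89,800.00 = A$376,475.5207…
Balance at month 8: A$376,475.5207… × (1 + 0.0095)^4 = A$390,986.7461…
After A$112,200.00 payment: A$390,986.7461… − A$112,200.00 = A$278,786.7461…
Balance at month 16: A$278,786.7461… × (1 + 0.0095)^8 = A$300,692.5785…
Penalty: 16 × 1% × A$448,970.00 = A$71,835.20
Final settlement = outstanding balance + penalty = A$300,692.5785… + A$71,835.20 = A$372,527.78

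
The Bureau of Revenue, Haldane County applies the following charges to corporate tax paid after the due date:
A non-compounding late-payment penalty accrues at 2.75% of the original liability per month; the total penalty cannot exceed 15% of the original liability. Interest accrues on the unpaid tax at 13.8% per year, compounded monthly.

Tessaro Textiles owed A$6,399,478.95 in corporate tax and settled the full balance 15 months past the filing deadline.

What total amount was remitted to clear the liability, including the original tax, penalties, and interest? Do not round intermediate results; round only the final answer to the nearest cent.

Penalty (uncapped): 15 × 2.75% × A$6,399,478.95 = A$2,639,785.07…; cap = 15% × A$6,399,478.95 = A$959,921.84… → penalty = A$959,921.84…
Interest (13.8%/yr ÷ 12 = 1.15%/month): A$6,399,478.95 × ((1 + 0.0115)^15 − 1) = A$1,197,360.0322…
Total = A$6,399,478.95 + A$959,921.8425 + A$1,197,360.0322… = A$8,556,760.82

A$8,556,760.82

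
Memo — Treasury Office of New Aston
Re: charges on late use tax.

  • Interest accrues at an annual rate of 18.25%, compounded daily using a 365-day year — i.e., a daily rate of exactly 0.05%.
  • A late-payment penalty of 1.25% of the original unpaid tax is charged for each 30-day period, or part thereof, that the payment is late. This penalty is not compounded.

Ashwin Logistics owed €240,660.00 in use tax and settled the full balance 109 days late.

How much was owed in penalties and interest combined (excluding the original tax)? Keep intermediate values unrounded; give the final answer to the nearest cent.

Penalty periods: ⌈109/30⌉ = 4; penalty = 4 × 1.25% × €240,660.00 = €12,033.00
Interest: €240,660.00 × ((1 + 0.0005)^109 − 1) = €240,660.00 × 0.05599809… = €13,476.5011…
Penalties + interest = €12,033.0000 + €13,476.5011… = €25,509.50

€25,509.50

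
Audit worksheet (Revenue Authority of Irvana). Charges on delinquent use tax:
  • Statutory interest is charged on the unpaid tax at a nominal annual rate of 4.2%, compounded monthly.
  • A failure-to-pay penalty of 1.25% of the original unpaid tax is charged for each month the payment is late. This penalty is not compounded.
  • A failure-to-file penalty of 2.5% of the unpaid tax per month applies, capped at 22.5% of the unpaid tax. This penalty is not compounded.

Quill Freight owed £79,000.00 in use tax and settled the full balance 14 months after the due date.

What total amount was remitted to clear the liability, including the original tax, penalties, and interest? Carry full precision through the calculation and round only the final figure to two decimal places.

£114,560.31

Failure-to-file: 14 × 2.5% × £79,000.00 = £27,650.00, capped at 22.5% × £79,000.00 = £17,775.00
Failure-to-pay penalty: 14 × 1.25% × £79,000.00 = £13,825.00
Interest (4.2%/yr ÷ 12 = 0.35%/month): £79,000.00 × ((1 + 0.0035)^14 − 1) = £3,960.3101…
Total = £79,000.00 + £31,600.0000 + £3,960.3101… = £114,560.31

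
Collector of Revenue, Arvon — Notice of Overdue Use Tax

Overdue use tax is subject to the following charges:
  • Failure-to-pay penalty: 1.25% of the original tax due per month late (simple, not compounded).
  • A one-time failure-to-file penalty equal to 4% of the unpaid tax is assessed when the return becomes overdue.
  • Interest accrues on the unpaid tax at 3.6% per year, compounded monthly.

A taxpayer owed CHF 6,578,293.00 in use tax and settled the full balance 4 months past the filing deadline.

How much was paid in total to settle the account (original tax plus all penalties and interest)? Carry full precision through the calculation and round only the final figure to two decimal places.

Failure-to-file penalty: 4% × CHF 6,578,293.00 = CHF 263,131.72
Failure-to-pay penalty = 1.25% × CHF 6,578,293.00 × 4 mo = CHF 328,914.65
Interest (3.6%/yr ÷ 12 = 0.3%/month): CHF 6,578,293.00 × ((1 + 0.003)^4 − 1) = CHF 79,295.4548…
Total = CHF 6,578,293.00 + CHF 592,046.3700 + CHF 79,295.4548… = CHF 7,249,634.82

CHF 7,249,634.82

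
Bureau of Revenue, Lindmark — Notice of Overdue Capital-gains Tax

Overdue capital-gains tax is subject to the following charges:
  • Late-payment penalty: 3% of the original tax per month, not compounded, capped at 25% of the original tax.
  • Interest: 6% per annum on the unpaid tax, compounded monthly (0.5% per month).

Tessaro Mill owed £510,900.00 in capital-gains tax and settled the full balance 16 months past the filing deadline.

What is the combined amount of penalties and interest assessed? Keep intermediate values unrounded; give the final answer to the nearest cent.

£170,166.05

Penalty (uncapped): 16 × 3% × £510,900.00 = £245,232.00; cap = 25% × £510,900.00 = £127,725.00 → penalty = £127,725.00
Interest: £510,900.00 × ((1 + 0.005)^16 − 1) = £510,900.00 × 0.0830712… = £42,441.0512…
Penalties + interest = £127,725.0000 + £42,441.0512… = £170,166.05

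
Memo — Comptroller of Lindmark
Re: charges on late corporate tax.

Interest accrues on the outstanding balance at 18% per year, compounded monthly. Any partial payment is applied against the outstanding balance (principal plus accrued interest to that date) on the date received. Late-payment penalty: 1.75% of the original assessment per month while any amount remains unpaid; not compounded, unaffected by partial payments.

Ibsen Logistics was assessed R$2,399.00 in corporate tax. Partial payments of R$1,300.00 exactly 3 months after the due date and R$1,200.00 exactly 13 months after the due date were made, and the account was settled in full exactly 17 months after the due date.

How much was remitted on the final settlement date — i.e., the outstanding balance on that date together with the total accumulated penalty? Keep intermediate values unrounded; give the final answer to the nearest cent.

R$928.74

Monthly rate = 18% ÷ 12 = 1.5%
Balance at month 3: R$2,399.0000 × (1 + 0.015)^3 = R$2,508.5824…
After R$1,300.00 payment: R$2,508.5824… − R$1,300.00 = R$1,208.5824…
Balance at month 13: R$1,208.5824… × (1 + 0.015)^10 = R$1,402.6092…
After R$1,200.00 payment: R$1,402.6092… − R$1,200.00 = R$202.6092…
Balance at month 17: R$202.6092… × (1 + 0.015)^4 = R$215.0421…
Penalty: 17 × 1.75% × R$2,399.00 = R$713.70…
Final settlement = outstanding balance + penalty = R$215.0421… + R$713.70… = R$928.74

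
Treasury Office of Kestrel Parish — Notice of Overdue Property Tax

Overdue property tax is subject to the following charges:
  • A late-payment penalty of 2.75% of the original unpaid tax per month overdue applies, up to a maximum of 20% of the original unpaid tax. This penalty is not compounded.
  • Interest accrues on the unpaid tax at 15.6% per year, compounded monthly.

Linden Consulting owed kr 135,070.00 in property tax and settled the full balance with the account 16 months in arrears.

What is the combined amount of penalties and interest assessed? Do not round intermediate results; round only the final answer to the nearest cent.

Penalty (uncapped): 16 × 2.75% × kr 135,070.00 = kr 59,430.80; cap = 20% × kr 135,070.00 = kr 27,014.00 → penalty = kr 27,014.00
Interest (15.6%/yr ÷ 12 = 1.3%/month): kr 135,070.00 × ((1 + 0.013)^16 − 1) = kr 31,007.2044…
Penalties + interest = kr 27,014.0000 + kr 31,007.2044… = kr 58,021.20

kr 58,021.20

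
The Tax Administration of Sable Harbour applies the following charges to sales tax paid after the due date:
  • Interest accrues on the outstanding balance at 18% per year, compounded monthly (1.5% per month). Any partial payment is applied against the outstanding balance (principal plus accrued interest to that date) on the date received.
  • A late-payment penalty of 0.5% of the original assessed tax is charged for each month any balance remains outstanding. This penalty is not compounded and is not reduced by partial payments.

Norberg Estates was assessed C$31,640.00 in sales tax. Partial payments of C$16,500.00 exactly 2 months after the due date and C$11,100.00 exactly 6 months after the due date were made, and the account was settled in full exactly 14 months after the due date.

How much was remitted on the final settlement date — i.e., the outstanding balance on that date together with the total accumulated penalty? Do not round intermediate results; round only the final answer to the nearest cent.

Balance at month 2: C$31,640.0000 × (1 + 0.015)^2 = C$32,596.3190
After C$16,500.00 payment: C$32,596.3190 − C$16,500.00 = C$16,096.3190
Balance at month 6: C$16,096.3190 × (1 + 0.015)^4 = C$17,084.0463…
After C$11,100.00 payment: C$17,084.0463… − C$11,100.00 = C$5,984.0463…
Balance at month 14: C$5,984.0463… × (1 + 0.015)^8 = C$6,740.9838…
Penalty: 14 × 0.5% × C$31,640.00 = C$2,214.80
Final settlement = outstanding balance + penalty = C$6,740.9838… + C$2,214.80 = C$8,955.78

C$8,955.78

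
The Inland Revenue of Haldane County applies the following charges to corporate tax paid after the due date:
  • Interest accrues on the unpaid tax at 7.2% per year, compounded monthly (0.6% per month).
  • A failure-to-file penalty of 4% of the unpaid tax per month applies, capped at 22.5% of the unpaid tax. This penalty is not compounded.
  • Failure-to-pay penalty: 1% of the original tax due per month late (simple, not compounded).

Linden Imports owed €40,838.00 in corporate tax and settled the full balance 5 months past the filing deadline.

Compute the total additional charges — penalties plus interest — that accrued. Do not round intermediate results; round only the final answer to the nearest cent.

€11,449.43

Failure-to-file: 5 × 4% × €40,838.00 = €8,167.60 (under the 22.5% cap)
Failure-to-pay penalty: 5 × 1% × €40,838.00 = €2,041.90
Interest: €40,838.00 × ((1 + 0.006)^5 − 1) = €40,838.00 × 0.0303622… = €1,239.9302…
Penalties + interest = €10,209.5000 + €1,239.9302… = €11,449.43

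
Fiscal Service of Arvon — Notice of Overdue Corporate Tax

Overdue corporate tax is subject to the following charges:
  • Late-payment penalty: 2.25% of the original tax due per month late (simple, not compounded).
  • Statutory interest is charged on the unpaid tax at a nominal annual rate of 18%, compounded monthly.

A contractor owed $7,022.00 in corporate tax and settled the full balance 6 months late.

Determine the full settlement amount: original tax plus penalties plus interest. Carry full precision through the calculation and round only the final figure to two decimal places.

$8,626.13

Late-payment penalty = 2.25% × $7,022.00 × 6 mo = $947.97
Interest (18%/yr ÷ 12 = 1.5%/month): $7,022.00 × ((1 + 0.015)^6 − 1) = $656.1586…
Total = $7,022.00 + $947.9700 + $656.1586… = $8,626.13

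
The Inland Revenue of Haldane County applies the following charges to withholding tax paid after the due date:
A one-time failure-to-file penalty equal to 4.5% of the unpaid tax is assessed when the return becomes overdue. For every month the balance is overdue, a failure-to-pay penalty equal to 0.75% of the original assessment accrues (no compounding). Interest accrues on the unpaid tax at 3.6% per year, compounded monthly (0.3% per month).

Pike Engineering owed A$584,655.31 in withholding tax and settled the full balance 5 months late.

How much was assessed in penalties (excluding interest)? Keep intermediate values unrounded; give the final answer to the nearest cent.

A$48,234.06

Failure-to-file penalty: 4.5% × A$584,655.31 = A$26,309.49…
Failure-to-pay penalty = 0.75% × A$584,655.31 × 5 mo = A$21,924.57…
Total penalty = A$26,309.49… + A$21,924.57… = A$48,234.06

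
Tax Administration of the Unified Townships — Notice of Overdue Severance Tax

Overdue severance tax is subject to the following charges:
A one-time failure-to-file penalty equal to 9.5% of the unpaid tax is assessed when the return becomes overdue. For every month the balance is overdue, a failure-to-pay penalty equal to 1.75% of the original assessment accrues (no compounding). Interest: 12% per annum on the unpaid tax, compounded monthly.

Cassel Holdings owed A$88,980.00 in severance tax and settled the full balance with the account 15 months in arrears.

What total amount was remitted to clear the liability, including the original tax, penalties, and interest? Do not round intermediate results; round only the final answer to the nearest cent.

A$135,113.37

Failure-to-file penalty: 9.5% × A$88,980.00 = A$8,453.10
Failure-to-pay penalty: 15 × 1.75% × A$88,980.00 = A$23,357.25
Interest (12%/yr ÷ 12 = 1%/month): A$88,980.00 × ((1 + 0.01)^15 − 1) = A$14,323.0176…
Total = A$88,980.00 + A$31,810.3500 + A$14,323.0176… = A$135,113.37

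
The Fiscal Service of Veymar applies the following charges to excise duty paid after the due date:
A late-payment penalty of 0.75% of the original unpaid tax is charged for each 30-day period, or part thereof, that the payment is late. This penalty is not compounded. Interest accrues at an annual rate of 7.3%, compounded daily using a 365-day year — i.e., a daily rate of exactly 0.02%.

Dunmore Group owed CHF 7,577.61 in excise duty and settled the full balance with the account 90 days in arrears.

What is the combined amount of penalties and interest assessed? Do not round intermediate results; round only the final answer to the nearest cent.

Penalty periods: ⌈90/30⌉ = 3; penalty = 3 × 0.75% × CHF 7,577.61 = CHF 170.50…
Interest: CHF 7,577.61 × ((1 + 0.0002)^90 − 1) = CHF 7,577.61 × 0.01816114… = CHF 137.6181…
Penalties + interest = CHF 170.4962… + CHF 137.6181… = CHF 308.11

CHF 308.11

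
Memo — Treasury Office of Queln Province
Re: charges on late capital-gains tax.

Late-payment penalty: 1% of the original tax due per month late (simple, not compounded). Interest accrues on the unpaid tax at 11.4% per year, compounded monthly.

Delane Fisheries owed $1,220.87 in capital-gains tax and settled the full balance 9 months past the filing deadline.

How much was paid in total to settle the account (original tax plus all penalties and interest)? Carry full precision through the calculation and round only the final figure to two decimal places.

$1,439.19

Late-payment penalty = 1% × $1,220.87 × 9 mo = $109.88…
Interest (11.4%/yr ÷ 12 = 0.95%/month): $1,220.87 × ((1 + 0.0095)^9 − 1) = $108.4402…
Total = $1,220.87 + $109.8783 + $108.4402… = $1,439.19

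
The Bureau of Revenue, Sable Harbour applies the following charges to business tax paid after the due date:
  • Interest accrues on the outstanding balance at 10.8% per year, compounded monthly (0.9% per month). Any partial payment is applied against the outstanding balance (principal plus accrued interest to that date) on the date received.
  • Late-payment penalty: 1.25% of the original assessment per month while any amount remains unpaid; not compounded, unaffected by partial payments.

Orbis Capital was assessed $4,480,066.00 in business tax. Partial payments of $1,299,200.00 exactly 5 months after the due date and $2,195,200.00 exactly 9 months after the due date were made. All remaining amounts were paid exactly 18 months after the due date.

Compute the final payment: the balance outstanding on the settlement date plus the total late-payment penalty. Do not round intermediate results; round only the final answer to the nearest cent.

$2,432,889.81

Balance at month 5: $4,480,066.0000 × (1 + 0.009)^5 = $4,685,330.6304…
After $1,299,200.00 payment: $4,685,330.6304… − $1,299,200.00 = $3,386,130.6304…
Balance at month 9: $3,386,130.6304… × (1 + 0.009)^4 = $3,509,686.8887…
After $2,195,200.00 payment: $3,509,686.8887… − $2,195,200.00 = $1,314,486.8887…
Balance at month 18: $1,314,486.8887… × (1 + 0.009)^9 = $1,424,874.9609…
Penalty: 18 × 1.25% × $4,480,066.00 = $1,008,014.85
Final settlement = outstanding balance + penalty = $1,424,874.9609… + $1,008,014.85 = $2,432,889.81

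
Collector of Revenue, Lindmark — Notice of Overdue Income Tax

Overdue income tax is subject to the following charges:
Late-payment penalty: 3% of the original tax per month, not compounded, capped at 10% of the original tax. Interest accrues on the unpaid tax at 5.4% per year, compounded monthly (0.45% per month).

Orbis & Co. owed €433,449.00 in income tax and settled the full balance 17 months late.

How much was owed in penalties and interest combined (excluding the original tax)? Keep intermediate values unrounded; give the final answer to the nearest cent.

Penalty (uncapped): 17 × 3% × €433,449.00 = €221,058.99; cap = 10% × €433,449.00 = €43,344.90 → penalty = €43,344.90
Interest: €433,449.00 × ((1 + 0.0045)^17 − 1) = €433,449.00 × 0.0793170… = €34,379.8537…
Penalties + interest = €43,344.9000 + €34,379.8537… = €77,724.75

€77,724.75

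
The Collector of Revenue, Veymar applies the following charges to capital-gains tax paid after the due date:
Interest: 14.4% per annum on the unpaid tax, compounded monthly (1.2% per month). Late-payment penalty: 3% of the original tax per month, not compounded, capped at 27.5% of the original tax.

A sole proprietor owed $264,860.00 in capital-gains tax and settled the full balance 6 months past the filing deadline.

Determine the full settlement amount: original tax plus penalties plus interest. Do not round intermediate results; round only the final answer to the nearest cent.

$332,186.05

Penalty: 6 × 3% × $264,860.00 = $47,674.80 (below the 27.5% cap of $72,836.50)
Interest: $264,860.00 × ((1 + 0.012)^6 − 1) = $264,860.00 × 0.0741949… = $19,651.2539…
Total = $264,860.00 + $47,674.8000 + $19,651.2539… = $332,186.05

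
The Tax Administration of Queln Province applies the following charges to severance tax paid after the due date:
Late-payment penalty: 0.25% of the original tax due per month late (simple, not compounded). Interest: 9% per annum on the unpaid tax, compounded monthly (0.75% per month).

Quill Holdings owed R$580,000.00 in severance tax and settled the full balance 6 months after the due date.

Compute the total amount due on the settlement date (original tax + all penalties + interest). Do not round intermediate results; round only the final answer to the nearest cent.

Late-payment penalty = 0.25% × R$580,000.00 × 6 mo = R$8,700.00
Interest: R$580,000.00 × ((1 + 0.0075)^6 − 1) = R$580,000.00 × 0.0458522… = R$26,594.2964…
Total = R$580,000.00 + R$8,700.0000 + R$26,594.2964… = R$615,294.30

R$615,294.30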